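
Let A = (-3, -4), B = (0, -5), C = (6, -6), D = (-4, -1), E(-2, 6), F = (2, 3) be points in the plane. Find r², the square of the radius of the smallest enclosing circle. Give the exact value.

By Welzl's lemma the MEC is supported by two points (diametrically opposite) or three points (on a circumcircle).
The farthest pair is C–E with squared distance 208. The circle on this segment as diameter has centre (2, 0) and r² = 208/4 = 52.
Check A: distance² to centre = 41 ≤ 52, so it lies inside.
All remaining points lie in this disk, and no smaller disk contains both endpoints, so this is the minimum enclosing circle.

52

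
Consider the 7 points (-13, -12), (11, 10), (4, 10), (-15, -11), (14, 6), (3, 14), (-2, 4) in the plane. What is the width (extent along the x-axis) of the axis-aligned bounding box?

29

max x = 14, min x = -15, so width = 29.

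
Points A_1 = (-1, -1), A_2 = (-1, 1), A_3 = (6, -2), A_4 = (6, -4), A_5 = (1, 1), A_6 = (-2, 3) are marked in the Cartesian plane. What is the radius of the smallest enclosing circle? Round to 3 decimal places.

5.315

The minimum enclosing circle of a finite set is fixed by two of the points (as a diameter) or three (as a circumcircle).
The farthest pair is A_4–A_6 with squared distance 113. The circle on this segment as diameter has centre (2, -0.5) and r² = 113/4 = 28.25.
Check A_1: distance² to centre = 9.25 ≤ 28.25, so it lies inside.
All remaining points lie in this disk, and no smaller disk contains both endpoints, so this is the minimum enclosing circle.
r = √(28.25) ≈ 5.315.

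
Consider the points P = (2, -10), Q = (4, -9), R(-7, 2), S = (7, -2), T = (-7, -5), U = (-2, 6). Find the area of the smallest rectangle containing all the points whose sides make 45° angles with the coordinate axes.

In coordinates u = x + y, v = x − y the rectangle is axis-aligned; the map (x,y)→(u,v) scales areas by 2.
u-values: -8, -5, -5, 5, -12, 4; range = 5 − (-12) = 17.
v-values: 12, 13, -9, 9, -2, -8; range = 13 − (-9) = 22.
Area = (17 × 22) / 2 = 187.

187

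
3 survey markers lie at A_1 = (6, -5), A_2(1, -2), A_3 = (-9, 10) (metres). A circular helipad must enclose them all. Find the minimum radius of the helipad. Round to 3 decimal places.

Side lengths²: A_1A_2² = 34, A_1A_3² = 450, A_2A_3² = 244.
Since A_1A_3² = 450 ≥ 244 + 34 = 278, the angle opposite A_1A_3 is not acute, so the smallest enclosing circle has A_1A_3 as diameter.
Centre = midpoint of A_1A_3 = (-1.5, 2.5), r² = 450/4 = 112.5.
r = √(112.5) ≈ 10.607.

10.607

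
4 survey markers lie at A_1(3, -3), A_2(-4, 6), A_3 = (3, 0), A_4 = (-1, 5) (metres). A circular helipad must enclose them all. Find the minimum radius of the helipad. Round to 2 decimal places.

5.70

By Welzl's lemma the MEC is supported by two points (diametrically opposite) or three points (on a circumcircle).
The farthest pair is A_1–A_2 with squared distance 130. The circle on this segment as diameter has centre (-0.5, 1.5) and r² = 130/4 = 32.5.
Check A_3: distance² to centre = 14.5 ≤ 32.5, so it lies inside.
All remaining points lie in this disk, and no smaller disk contains both endpoints, so this is the minimum enclosing circle.
r = √(32.5) ≈ 5.70.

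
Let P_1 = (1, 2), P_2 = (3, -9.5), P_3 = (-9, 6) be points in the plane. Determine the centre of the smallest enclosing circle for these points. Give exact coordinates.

Side lengths²: P_1P_2² = 136.25, P_1P_3² = 116, P_2P_3² = 384.25.
Since P_2P_3² = 384.25 ≥ 136.25 + 116 = 252.25, the angle opposite P_2P_3 is not acute, so the smallest enclosing circle has P_2P_3 as diameter.
Centre = midpoint of P_2P_3 = (-3, -1.75), r² = 384.25/4 = 96.0625.
Centre = (-3, -1.75).

(-3, -1.75)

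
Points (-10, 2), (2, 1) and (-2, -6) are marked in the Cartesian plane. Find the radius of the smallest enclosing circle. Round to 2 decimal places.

Call the three points A, B, C in the order given.
Side lengths²: AB² = 145, AC² = 128, BC² = 65.
Since AB² = 145 < 128 + 65 = 193, the triangle is acute, so the smallest enclosing circle is the circumcircle.
Circumcentre = (-91/22, -3/22), r² = 9425/242.
r = √(9425/242) ≈ 6.24.

6.24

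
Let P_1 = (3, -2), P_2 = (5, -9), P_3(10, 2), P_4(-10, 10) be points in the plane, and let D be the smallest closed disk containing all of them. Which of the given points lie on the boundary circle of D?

By Welzl's lemma the MEC is supported by two points (diametrically opposite) or three points (on a circumcircle).
The minimum enclosing circle is determined by three boundary points: P_2, P_3, P_4.
Their circumcentre is (-134/65, 11/13) with r² = 620281/4225.
The farthest remaining point P_1 is at distance² 142466/4225 ≤ 620281/4225.
The points at distance exactly r from the centre are P_2, P_3, P_4 — 3 points.

P_2, P_3, P_4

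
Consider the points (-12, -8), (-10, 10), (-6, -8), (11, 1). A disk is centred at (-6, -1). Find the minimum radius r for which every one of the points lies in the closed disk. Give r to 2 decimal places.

The required radius is the distance from (-6, -1) to the farthest point.
Squared distances: 85, 137, 49, 293.
Maximum is 293, attained at (11, 1).
r = √293 ≈ 17.12.

17.12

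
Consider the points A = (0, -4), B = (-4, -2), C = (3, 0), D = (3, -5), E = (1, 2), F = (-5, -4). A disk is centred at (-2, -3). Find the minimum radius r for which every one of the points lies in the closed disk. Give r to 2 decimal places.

The required radius is the distance from (-2, -3) to the farthest point.
Squared distances: 5, 5, 34, 29, 34, 10.
Maximum is 34, attained at C.
r = √34 ≈ 5.83.

5.83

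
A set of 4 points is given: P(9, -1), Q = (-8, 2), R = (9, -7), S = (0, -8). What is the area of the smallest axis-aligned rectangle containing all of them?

170

x ranges over [-8, 9], width 17.
y ranges over [-8, 2], height 10.
Area = 17 × 10 = 170.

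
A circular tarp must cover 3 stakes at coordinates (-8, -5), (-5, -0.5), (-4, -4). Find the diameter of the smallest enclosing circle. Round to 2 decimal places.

5.41

Call the three points A, B, C in the order given.
Side lengths²: AB² = 29.25, AC² = 17, BC² = 13.25.
Since AB² = 29.25 < 17 + 13.25 = 30.25, the triangle is acute, so the smallest enclosing circle is the circumcircle.
Circumcentre = (-6.425, -2.8), r² = 7.320625.
Diameter = 2r = 2√(7.320625) ≈ 5.41.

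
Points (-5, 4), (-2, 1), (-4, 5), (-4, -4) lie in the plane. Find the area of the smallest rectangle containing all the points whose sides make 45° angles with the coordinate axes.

40.5

In coordinates u = x + y, v = x − y the rectangle is axis-aligned; the map (x,y)→(u,v) scales areas by 2.
u-values: -1, -1, 1, -8; range = 1 − (-8) = 9.
v-values: -9, -3, -9, 0; range = 0 − (-9) = 9.
Area = (9 × 9) / 2 = 40.5.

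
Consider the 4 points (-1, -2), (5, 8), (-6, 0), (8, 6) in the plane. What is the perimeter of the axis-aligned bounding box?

Width = max x − min x = 8 − (-6) = 14.
Height = max y − min y = 8 − (-2) = 10.
Perimeter = 2(14 + 10) = 48.

48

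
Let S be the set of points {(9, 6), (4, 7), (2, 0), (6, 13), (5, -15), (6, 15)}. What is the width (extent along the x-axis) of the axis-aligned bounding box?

max x = 9, min x = 2, so width = 7.

7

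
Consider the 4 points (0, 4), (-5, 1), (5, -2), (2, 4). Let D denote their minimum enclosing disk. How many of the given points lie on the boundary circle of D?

The minimum enclosing circle of a finite set is fixed by two of the points (as a diameter) or three (as a circumcircle).
The farthest pair is (-5, 1)–(5, -2) with squared distance 109. The circle on this segment as diameter has centre (0, -0.5) and r² = 109/4 = 27.25.
Check (0, 4): distance² to centre = 20.25 ≤ 27.25, so it lies inside.
All remaining points lie in this disk, and no smaller disk contains both endpoints, so this is the minimum enclosing circle.
The points at distance exactly r from the centre are (-5, 1), (5, -2) — 2 points.

2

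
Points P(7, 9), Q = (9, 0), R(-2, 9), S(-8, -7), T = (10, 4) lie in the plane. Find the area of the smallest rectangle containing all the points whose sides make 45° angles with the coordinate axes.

In coordinates u = x + y, v = x − y the rectangle is axis-aligned; the map (x,y)→(u,v) scales areas by 2.
u-values: 16, 9, 7, -15, 14; range = 16 − (-15) = 31.
v-values: -2, 9, -11, -1, 6; range = 9 − (-11) = 20.
Area = (31 × 20) / 2 = 310.

310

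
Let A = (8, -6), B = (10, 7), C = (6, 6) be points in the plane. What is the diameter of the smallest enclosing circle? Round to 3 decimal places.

Side lengths²: AB² = 173, AC² = 148, BC² = 17.
Since AB² = 173 ≥ 148 + 17 = 165, the angle opposite AB is not acute, so the smallest enclosing circle has AB as diameter.
Centre = midpoint of AB = (9, 0.5), r² = 173/4 = 43.25.
Diameter = 2r = 2√(43.25) ≈ 13.153.

13.153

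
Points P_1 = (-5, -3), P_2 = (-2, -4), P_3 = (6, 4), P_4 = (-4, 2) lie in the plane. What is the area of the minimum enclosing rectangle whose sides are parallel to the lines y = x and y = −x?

72

In coordinates u = x + y, v = x − y the rectangle is axis-aligned; the map (x,y)→(u,v) scales areas by 2.
u-values: -8, -6, 10, -2; range = 10 − (-8) = 18.
v-values: -2, 2, 2, -6; range = 2 − (-6) = 8.
Area = (18 × 8) / 2 = 72.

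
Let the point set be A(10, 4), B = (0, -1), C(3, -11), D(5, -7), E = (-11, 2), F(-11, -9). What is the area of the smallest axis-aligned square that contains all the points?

The bounding box has width 21 and height 15.
An axis-aligned square enclosing the set must have side ≥ max(width, height).
So the minimum side is max(21, 15) = 21.
Area = 21² = 441.

441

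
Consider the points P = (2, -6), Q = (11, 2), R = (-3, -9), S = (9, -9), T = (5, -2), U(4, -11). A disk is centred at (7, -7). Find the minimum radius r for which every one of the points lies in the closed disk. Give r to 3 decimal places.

The required radius is the distance from (7, -7) to the farthest point.
Squared distances: 26, 97, 104, 8, 29, 25.
Maximum is 104, attained at R.
r = √104 ≈ 10.198.

10.198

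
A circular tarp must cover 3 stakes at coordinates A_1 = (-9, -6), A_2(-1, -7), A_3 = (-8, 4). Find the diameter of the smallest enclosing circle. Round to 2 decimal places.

Side lengths²: A_1A_2² = 65, A_1A_3² = 101, A_2A_3² = 170.
Since A_2A_3² = 170 ≥ 101 + 65 = 166, the angle opposite A_2A_3 is not acute, so the smallest enclosing circle has A_2A_3 as diameter.
Centre = midpoint of A_2A_3 = (-4.5, -1.5), r² = 170/4 = 42.5.
Diameter = 2r = 2√(42.5) ≈ 13.04.

13.04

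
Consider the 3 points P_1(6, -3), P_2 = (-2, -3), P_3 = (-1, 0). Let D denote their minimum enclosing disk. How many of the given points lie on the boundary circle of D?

Side lengths²: P_1P_2² = 64, P_1P_3² = 58, P_2P_3² = 10.
Since P_1P_2² = 64 < 58 + 10 = 68, the triangle is acute, so the smallest enclosing circle is the circumcircle.
Circumcentre = (2, -8/3), r² = 145/9.
The points at distance exactly r from the centre are P_1, P_2, P_3 — 3 points.

3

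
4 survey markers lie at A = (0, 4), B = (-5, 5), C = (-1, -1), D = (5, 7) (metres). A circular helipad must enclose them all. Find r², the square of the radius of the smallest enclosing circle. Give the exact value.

The minimum enclosing circle is determined by three boundary points: B, C, D.
Their circumcentre is (6/17, 72/17) with r² = 8450/289.
The farthest remaining point A is at distance² 52/289 ≤ 8450/289.

8450/289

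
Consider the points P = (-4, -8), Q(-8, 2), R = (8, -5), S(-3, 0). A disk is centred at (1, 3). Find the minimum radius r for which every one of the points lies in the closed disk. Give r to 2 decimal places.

12.08

The required radius is the distance from (1, 3) to the farthest point.
Squared distances: 146, 82, 113, 25.
Maximum is 146, attained at P.
r = √146 ≈ 12.08.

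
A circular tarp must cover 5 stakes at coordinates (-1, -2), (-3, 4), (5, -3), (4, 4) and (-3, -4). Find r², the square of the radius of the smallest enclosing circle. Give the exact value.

28.69140625

The minimum enclosing circle is determined by three boundary points: (-3, 4), (5, -3), (-3, -4).
Their circumcentre is (0.5625, 0) with r² = 28.69140625.
The farthest remaining point (4, 4) is at distance² 27.81640625 ≤ 28.69140625.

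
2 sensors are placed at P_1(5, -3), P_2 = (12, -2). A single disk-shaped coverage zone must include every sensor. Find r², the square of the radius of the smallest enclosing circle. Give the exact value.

The smallest circle enclosing two points has them as diameter endpoints.
Centre = midpoint = (8.5, -2.5); r² = |P_1P_2|²/4 = 50/4 = 12.5.

12.5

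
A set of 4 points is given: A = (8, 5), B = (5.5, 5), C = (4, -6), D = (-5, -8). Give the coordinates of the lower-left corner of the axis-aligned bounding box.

(-5, -8)

x-range [-5, 8], y-range [-8, 5].
The lower-left corner is (-5, -8).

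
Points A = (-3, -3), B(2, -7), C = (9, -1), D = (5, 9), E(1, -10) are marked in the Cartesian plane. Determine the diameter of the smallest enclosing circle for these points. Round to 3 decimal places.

By Welzl's lemma the MEC is supported by two points (diametrically opposite) or three points (on a circumcircle).
The farthest pair is D–E with squared distance 377. The circle on this segment as diameter has centre (3, -0.5) and r² = 377/4 = 94.25.
Check A: distance² to centre = 42.25 ≤ 94.25, so it lies inside.
All remaining points lie in this disk, and no smaller disk contains both endpoints, so this is the minimum enclosing circle.
Diameter = 2r = 2√(94.25) ≈ 19.416.

19.416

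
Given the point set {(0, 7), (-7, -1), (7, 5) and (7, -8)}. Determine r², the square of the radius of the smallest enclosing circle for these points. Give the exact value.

77405/1058

A smallest enclosing disk is always determined by at most three of the input points on its boundary.
The minimum enclosing circle is determined by three boundary points: (0, 7), (-7, -1), (7, -8).
Their circumcentre is (71/46, -65/46) with r² = 77405/1058.
The farthest remaining point (7, 5) is at distance² 75013/1058 ≤ 77405/1058.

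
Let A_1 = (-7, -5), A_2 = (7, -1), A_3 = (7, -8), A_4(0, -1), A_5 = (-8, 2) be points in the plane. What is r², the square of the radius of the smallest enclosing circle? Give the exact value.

A smallest enclosing disk is always determined by at most three of the input points on its boundary.
The farthest pair is A_3–A_5 with squared distance 325. The circle on this segment as diameter has centre (-0.5, -3) and r² = 325/4 = 81.25.
Check A_1: distance² to centre = 46.25 ≤ 81.25, so it lies inside.
All remaining points lie in this disk, and no smaller disk contains both endpoints, so this is the minimum enclosing circle.

81.25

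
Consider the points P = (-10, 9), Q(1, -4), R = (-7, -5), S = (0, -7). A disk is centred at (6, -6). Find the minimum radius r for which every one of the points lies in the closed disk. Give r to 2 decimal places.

The required radius is the distance from (6, -6) to the farthest point.
Squared distances: 481, 29, 170, 37.
Maximum is 481, attained at P.
r = √481 ≈ 21.93.

21.93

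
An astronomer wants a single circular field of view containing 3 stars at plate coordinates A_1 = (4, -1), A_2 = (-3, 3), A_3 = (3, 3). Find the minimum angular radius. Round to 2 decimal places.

4.03

Side lengths²: A_1A_2² = 65, A_1A_3² = 17, A_2A_3² = 36.
Since A_1A_2² = 65 ≥ 36 + 17 = 53, the angle opposite A_1A_2 is not acute, so the smallest enclosing circle has A_1A_2 as diameter.
Centre = midpoint of A_1A_2 = (0.5, 1), r² = 65/4 = 16.25.
r = √(16.25) ≈ 4.03.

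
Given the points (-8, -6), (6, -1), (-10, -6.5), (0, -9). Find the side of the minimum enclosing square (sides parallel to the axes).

16

The bounding box has width 16 and height 8.
An axis-aligned square enclosing the set must have side ≥ max(width, height).
So the minimum side is max(16, 8) = 16.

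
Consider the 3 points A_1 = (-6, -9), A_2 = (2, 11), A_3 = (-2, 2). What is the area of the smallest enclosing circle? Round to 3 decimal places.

Side lengths²: A_1A_2² = 464, A_1A_3² = 137, A_2A_3² = 97.
Since A_1A_2² = 464 ≥ 137 + 97 = 234, the angle opposite A_1A_2 is not acute, so the smallest enclosing circle has A_1A_2 as diameter.
Centre = midpoint of A_1A_2 = (-2, 1), r² = 464/4 = 116.
Area = π·r² = π·116 ≈ 364.425.

364.425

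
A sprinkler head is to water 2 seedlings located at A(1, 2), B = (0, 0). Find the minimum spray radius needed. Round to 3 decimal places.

The smallest circle enclosing two points has them as diameter endpoints.
Centre = midpoint = (0.5, 1); r² = |AB|²/4 = 5/4 = 1.25.
r = √(1.25) ≈ 1.118.

1.118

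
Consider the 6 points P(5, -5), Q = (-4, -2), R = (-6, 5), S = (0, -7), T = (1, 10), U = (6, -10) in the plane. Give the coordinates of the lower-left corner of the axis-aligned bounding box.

x-range [-6, 6], y-range [-10, 10].
The lower-left corner is (-6, -10).

(-6, -10)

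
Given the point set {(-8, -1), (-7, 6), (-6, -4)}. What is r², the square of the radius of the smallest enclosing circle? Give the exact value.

25.25

Call the three points A, B, C in the order given.
Side lengths²: AB² = 50, AC² = 13, BC² = 101.
Since BC² = 101 ≥ 50 + 13 = 63, the angle opposite BC is not acute, so the smallest enclosing circle has BC as diameter.
Centre = midpoint of BC = (-6.5, 1), r² = 101/4 = 25.25.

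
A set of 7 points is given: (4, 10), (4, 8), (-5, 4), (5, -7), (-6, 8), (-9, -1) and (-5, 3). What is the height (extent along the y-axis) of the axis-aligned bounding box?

17

max y = 10, min y = -7, so height = 17.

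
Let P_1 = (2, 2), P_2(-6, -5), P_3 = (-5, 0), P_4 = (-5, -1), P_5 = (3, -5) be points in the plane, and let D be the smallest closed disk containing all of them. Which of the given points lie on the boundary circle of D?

The minimum enclosing circle of a finite set is fixed by two of the points (as a diameter) or three (as a circumcircle).
The minimum enclosing circle is determined by three boundary points: P_1, P_2, P_5.
Their circumcentre is (-1.5, -29/14) with r² = 2825/98.
The farthest remaining point P_3 is at distance² 1621/98 ≤ 2825/98.
The points at distance exactly r from the centre are P_1, P_2, P_5 — 3 points.

P_1, P_2, P_5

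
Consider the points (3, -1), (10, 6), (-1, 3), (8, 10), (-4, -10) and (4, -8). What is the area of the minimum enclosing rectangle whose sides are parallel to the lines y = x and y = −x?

In coordinates u = x + y, v = x − y the rectangle is axis-aligned; the map (x,y)→(u,v) scales areas by 2.
u-values: 2, 16, 2, 18, -14, -4; range = 18 − (-14) = 32.
v-values: 4, 4, -4, -2, 6, 12; range = 12 − (-4) = 16.
Area = (32 × 16) / 2 = 256.

256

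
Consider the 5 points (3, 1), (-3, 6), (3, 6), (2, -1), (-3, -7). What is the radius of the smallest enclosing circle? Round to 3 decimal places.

7.159

A smallest enclosing disk is always determined by at most three of the input points on its boundary.
The farthest pair is (3, 6)–(-3, -7) with squared distance 205. The circle on this segment as diameter has centre (0, -0.5) and r² = 205/4 = 51.25.
Check (3, 1): distance² to centre = 11.25 ≤ 51.25, so it lies inside.
All remaining points lie in this disk, and no smaller disk contains both endpoints, so this is the minimum enclosing circle.
r = √(51.25) ≈ 7.159.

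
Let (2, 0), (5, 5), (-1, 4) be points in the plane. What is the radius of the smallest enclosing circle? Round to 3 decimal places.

3.284

Call the three points A, B, C in the order given.
Side lengths²: AB² = 34, AC² = 25, BC² = 37.
Since BC² = 37 < 34 + 25 = 59, the triangle is acute, so the smallest enclosing circle is the circumcircle.
Circumcentre = (119/54, 59/18), r² = 15725/1458.
r = √(15725/1458) ≈ 3.284.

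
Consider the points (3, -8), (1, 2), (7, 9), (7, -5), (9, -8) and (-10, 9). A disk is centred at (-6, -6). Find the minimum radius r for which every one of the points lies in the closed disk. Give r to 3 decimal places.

19.849

The required radius is the distance from (-6, -6) to the farthest point.
Squared distances: 85, 113, 394, 170, 229, 241.
Maximum is 394, attained at (7, 9).
r = √394 ≈ 19.849.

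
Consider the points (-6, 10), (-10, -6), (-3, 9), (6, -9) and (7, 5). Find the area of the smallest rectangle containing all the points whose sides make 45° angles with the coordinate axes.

In coordinates u = x + y, v = x − y the rectangle is axis-aligned; the map (x,y)→(u,v) scales areas by 2.
u-values: 4, -16, 6, -3, 12; range = 12 − (-16) = 28.
v-values: -16, -4, -12, 15, 2; range = 15 − (-16) = 31.
Area = (28 × 31) / 2 = 434.

434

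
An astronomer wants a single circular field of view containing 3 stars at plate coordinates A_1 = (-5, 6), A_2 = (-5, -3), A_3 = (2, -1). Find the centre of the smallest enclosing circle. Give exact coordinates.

(-2.5, 1.5)

Side lengths²: A_1A_2² = 81, A_1A_3² = 98, A_2A_3² = 53.
Since A_1A_3² = 98 < 81 + 53 = 134, the triangle is acute, so the smallest enclosing circle is the circumcircle.
Circumcentre = (-2.5, 1.5), r² = 26.5.
Centre = (-2.5, 1.5).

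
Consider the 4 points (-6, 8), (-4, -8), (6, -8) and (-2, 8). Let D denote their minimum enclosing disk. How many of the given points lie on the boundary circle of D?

A smallest enclosing disk is always determined by at most three of the input points on its boundary.
The farthest pair is (-6, 8)–(6, -8) with squared distance 400. The circle on this segment as diameter has centre (0, 0) and r² = 400/4 = 100.
Check (-4, -8): distance² to centre = 80 ≤ 100, so it lies inside.
All remaining points lie in this disk, and no smaller disk contains both endpoints, so this is the minimum enclosing circle.
The points at distance exactly r from the centre are (-6, 8), (6, -8) — 2 points.

2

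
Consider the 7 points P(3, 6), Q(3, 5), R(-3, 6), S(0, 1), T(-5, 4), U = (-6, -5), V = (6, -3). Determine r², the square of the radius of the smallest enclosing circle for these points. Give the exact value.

A smallest enclosing disk is always determined by at most three of the input points on its boundary.
The minimum enclosing circle is determined by three boundary points: P, U, V.
Their circumcentre is (-12/19, -4/19) with r² = 18685/361.
The farthest remaining point R is at distance² 15949/361 ≤ 18685/361.

18685/361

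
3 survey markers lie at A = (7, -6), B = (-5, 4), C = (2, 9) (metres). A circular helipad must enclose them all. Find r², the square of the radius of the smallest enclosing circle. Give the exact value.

Side lengths²: AB² = 244, AC² = 250, BC² = 74.
Since AC² = 250 < 244 + 74 = 318, the triangle is acute, so the smallest enclosing circle is the circumcircle.
Circumcentre = (33/13, 11/13), r² = 11285/169.

11285/169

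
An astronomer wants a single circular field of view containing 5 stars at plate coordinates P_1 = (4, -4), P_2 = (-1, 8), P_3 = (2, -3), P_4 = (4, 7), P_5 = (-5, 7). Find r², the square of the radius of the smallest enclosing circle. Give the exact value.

By Welzl's lemma the MEC is supported by two points (diametrically opposite) or three points (on a circumcircle).
The farthest pair is P_1–P_5 with squared distance 202. The circle on this segment as diameter has centre (-0.5, 1.5) and r² = 202/4 = 50.5.
Check P_2: distance² to centre = 42.5 ≤ 50.5, so it lies inside.
All remaining points lie in this disk, and no smaller disk contains both endpoints, so this is the minimum enclosing circle.

50.5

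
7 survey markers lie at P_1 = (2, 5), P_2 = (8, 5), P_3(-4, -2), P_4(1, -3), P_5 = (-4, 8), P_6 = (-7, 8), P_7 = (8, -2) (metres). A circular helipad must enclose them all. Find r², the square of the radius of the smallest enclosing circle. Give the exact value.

81.25

By Welzl's lemma the MEC is supported by two points (diametrically opposite) or three points (on a circumcircle).
The farthest pair is P_6–P_7 with squared distance 325. The circle on this segment as diameter has centre (0.5, 3) and r² = 325/4 = 81.25.
Check P_1: distance² to centre = 6.25 ≤ 81.25, so it lies inside.
All remaining points lie in this disk, and no smaller disk contains both endpoints, so this is the minimum enclosing circle.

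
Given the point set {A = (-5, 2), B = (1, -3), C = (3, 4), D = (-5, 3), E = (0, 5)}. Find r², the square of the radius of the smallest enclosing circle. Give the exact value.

The minimum enclosing circle is determined by three boundary points: B, C, D.
Their circumcentre is (-13/18, 23/18) with r² = 3445/162.
The farthest remaining point A is at distance² 3049/162 ≤ 3445/162.

3445/162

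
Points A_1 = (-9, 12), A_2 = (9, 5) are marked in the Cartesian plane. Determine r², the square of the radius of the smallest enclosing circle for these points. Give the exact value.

93.25

The smallest circle enclosing two points has them as diameter endpoints.
Centre = midpoint = (0, 8.5); r² = |A_1A_2|²/4 = 373/4 = 93.25.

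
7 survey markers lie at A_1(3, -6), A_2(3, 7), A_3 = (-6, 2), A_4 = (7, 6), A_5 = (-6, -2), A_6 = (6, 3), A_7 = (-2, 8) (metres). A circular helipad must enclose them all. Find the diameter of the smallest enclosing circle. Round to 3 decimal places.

By Welzl's lemma the MEC is supported by two points (diametrically opposite) or three points (on a circumcircle).
The minimum enclosing circle is determined by three boundary points: A_1, A_4, A_5.
Their circumcentre is (55/62, 85/62) with r² = 113005/1922.
The farthest remaining point A_7 is at distance² 100481/1922 ≤ 113005/1922.
Diameter = 2r = 2√(113005/1922) ≈ 15.336.

15.336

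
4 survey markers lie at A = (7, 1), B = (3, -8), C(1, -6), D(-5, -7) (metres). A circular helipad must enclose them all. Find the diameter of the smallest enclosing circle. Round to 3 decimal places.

The minimum enclosing circle of a finite set is fixed by two of the points (as a diameter) or three (as a circumcircle).
The farthest pair is A–D with squared distance 208. The circle on this segment as diameter has centre (1, -3) and r² = 208/4 = 52.
Check B: distance² to centre = 29 ≤ 52, so it lies inside.
All remaining points lie in this disk, and no smaller disk contains both endpoints, so this is the minimum enclosing circle.
Diameter = 2r = 2√52 ≈ 14.422.

14.422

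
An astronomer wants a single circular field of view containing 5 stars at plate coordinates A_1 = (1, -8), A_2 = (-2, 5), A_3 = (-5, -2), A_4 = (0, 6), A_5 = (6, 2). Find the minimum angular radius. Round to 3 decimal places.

The farthest pair is A_1–A_4 with squared distance 197. The circle on this segment as diameter has centre (0.5, -1) and r² = 197/4 = 49.25.
Check A_2: distance² to centre = 42.25 ≤ 49.25, so it lies inside.
All remaining points lie in this disk, and no smaller disk contains both endpoints, so this is the minimum enclosing circle.
r = √(49.25) ≈ 7.018.

7.018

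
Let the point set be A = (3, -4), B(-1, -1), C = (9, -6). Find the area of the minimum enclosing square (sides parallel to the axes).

100

The bounding box has width 10 and height 5.
An axis-aligned square enclosing the set must have side ≥ max(width, height).
So the minimum side is max(10, 5) = 10.
Area = 10² = 100.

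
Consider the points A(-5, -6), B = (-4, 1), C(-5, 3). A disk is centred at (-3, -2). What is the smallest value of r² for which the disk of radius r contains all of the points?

29

The required radius is the distance from (-3, -2) to the farthest point.
Squared distances: 20, 10, 29.
Maximum is 29, attained at C.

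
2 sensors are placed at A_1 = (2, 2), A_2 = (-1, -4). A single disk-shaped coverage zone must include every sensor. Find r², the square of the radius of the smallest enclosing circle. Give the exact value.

The smallest circle enclosing two points has them as diameter endpoints.
Centre = midpoint = (0.5, -1); r² = |A_1A_2|²/4 = 45/4 = 11.25.

11.25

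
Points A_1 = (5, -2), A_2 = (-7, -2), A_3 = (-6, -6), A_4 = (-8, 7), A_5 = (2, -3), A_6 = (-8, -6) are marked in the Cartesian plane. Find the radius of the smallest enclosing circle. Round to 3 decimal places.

8.271

The minimum enclosing circle of a finite set is fixed by two of the points (as a diameter) or three (as a circumcircle).
The minimum enclosing circle is determined by three boundary points: A_1, A_4, A_6.
Their circumcentre is (-75/26, 0.5) with r² = 23125/338.
The farthest remaining point A_3 is at distance² 17561/338 ≤ 23125/338.
r = √(23125/338) ≈ 8.271.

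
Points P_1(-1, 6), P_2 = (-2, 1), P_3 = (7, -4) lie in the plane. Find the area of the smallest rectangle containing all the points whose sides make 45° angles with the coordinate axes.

In coordinates u = x + y, v = x − y the rectangle is axis-aligned; the map (x,y)→(u,v) scales areas by 2.
u-values: 5, -1, 3; range = 5 − (-1) = 6.
v-values: -7, -3, 11; range = 11 − (-7) = 18.
Area = (6 × 18) / 2 = 54.

54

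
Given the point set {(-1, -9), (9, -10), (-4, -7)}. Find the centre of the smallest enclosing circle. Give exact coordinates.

Call the three points A, B, C in the order given.
Side lengths²: AB² = 101, AC² = 13, BC² = 178.
Since BC² = 178 ≥ 101 + 13 = 114, the angle opposite BC is not acute, so the smallest enclosing circle has BC as diameter.
Centre = midpoint of BC = (2.5, -8.5), r² = 178/4 = 44.5.
Centre = (2.5, -8.5).

(2.5, -8.5)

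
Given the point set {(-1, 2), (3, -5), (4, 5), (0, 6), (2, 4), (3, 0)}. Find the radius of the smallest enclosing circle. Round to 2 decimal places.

5.70

The farthest pair is (3, -5)–(0, 6) with squared distance 130. The circle on this segment as diameter has centre (1.5, 0.5) and r² = 130/4 = 32.5.
Check (-1, 2): distance² to centre = 8.5 ≤ 32.5, so it lies inside.
All remaining points lie in this disk, and no smaller disk contains both endpoints, so this is the minimum enclosing circle.
r = √(32.5) ≈ 5.70.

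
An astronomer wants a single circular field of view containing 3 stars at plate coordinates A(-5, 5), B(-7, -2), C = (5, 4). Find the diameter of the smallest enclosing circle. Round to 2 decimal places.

13.42

Side lengths²: AB² = 53, AC² = 101, BC² = 180.
Since BC² = 180 ≥ 101 + 53 = 154, the angle opposite BC is not acute, so the smallest enclosing circle has BC as diameter.
Centre = midpoint of BC = (-1, 1), r² = 180/4 = 45.
Diameter = 2r = 2√45 ≈ 13.42.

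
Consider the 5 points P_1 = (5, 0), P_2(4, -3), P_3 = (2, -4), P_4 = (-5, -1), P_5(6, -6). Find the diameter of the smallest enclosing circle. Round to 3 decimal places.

The minimum enclosing circle of a finite set is fixed by two of the points (as a diameter) or three (as a circumcircle).
The farthest pair is P_4–P_5 with squared distance 146. The circle on this segment as diameter has centre (0.5, -3.5) and r² = 146/4 = 36.5.
Check P_1: distance² to centre = 32.5 ≤ 36.5, so it lies inside.
All remaining points lie in this disk, and no smaller disk contains both endpoints, so this is the minimum enclosing circle.
Diameter = 2r = 2√(36.5) ≈ 12.083.

12.083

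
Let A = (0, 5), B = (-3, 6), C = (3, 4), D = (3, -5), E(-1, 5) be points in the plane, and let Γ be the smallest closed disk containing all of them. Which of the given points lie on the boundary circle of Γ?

By Welzl's lemma the MEC is supported by two points (diametrically opposite) or three points (on a circumcircle).
The farthest pair is B–D with squared distance 157. The circle on this segment as diameter has centre (0, 0.5) and r² = 157/4 = 39.25.
Check A: distance² to centre = 20.25 ≤ 39.25, so it lies inside.
All remaining points lie in this disk, and no smaller disk contains both endpoints, so this is the minimum enclosing circle.
The points at distance exactly r from the centre are B, D — 2 points.

B, D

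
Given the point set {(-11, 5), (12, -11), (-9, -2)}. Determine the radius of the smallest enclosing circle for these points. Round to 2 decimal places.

14.01

Call the three points A, B, C in the order given.
Side lengths²: AB² = 785, AC² = 53, BC² = 522.
Since AB² = 785 ≥ 522 + 53 = 575, the angle opposite AB is not acute, so the smallest enclosing circle has AB as diameter.
Centre = midpoint of AB = (0.5, -3), r² = 785/4 = 196.25.
r = √(196.25) ≈ 14.01.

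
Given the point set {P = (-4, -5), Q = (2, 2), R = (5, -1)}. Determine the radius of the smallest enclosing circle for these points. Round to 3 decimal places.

Side lengths²: PQ² = 85, PR² = 97, QR² = 18.
Since PR² = 97 < 85 + 18 = 103, the triangle is acute, so the smallest enclosing circle is the circumcircle.
Circumcentre = (9/26, -69/26), r² = 8245/338.
r = √(8245/338) ≈ 4.939.

4.939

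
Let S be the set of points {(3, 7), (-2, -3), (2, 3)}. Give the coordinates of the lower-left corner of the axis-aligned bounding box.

(-2, -3)

x-range [-2, 3], y-range [-3, 7].
The lower-left corner is (-2, -3).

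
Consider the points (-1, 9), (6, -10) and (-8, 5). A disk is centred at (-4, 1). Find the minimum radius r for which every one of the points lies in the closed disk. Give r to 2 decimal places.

14.87

The required radius is the distance from (-4, 1) to the farthest point.
Squared distances: 73, 221, 32.
Maximum is 221, attained at (6, -10).
r = √221 ≈ 14.87.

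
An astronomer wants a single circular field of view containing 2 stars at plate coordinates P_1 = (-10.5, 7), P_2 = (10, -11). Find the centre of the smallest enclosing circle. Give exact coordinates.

The smallest circle enclosing two points has them as diameter endpoints.
Centre = midpoint = (-0.25, -2); r² = |P_1P_2|²/4 = 744.25/4 = 186.0625.
Centre = (-0.25, -2).

(-0.25, -2)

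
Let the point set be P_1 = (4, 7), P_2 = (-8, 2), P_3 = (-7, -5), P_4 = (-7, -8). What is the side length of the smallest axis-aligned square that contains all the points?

15

The bounding box has width 12 and height 15.
An axis-aligned square enclosing the set must have side ≥ max(width, height).
So the minimum side is max(12, 15) = 15.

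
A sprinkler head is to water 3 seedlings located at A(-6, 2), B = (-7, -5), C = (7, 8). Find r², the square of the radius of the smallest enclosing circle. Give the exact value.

Side lengths²: AB² = 50, AC² = 205, BC² = 365.
Since BC² = 365 ≥ 205 + 50 = 255, the angle opposite BC is not acute, so the smallest enclosing circle has BC as diameter.
Centre = midpoint of BC = (0, 1.5), r² = 365/4 = 91.25.

91.25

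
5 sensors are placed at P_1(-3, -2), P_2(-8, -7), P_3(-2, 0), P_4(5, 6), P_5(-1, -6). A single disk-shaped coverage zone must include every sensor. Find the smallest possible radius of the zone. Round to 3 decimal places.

9.192

A smallest enclosing disk is always determined by at most three of the input points on its boundary.
The farthest pair is P_2–P_4 with squared distance 338. The circle on this segment as diameter has centre (-1.5, -0.5) and r² = 338/4 = 84.5.
Check P_1: distance² to centre = 4.5 ≤ 84.5, so it lies inside.
All remaining points lie in this disk, and no smaller disk contains both endpoints, so this is the minimum enclosing circle.
r = √(84.5) ≈ 9.192.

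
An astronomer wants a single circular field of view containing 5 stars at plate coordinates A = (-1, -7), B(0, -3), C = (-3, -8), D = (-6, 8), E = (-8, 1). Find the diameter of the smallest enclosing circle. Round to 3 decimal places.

The minimum enclosing circle of a finite set is fixed by two of the points (as a diameter) or three (as a circumcircle).
The farthest pair is C–D with squared distance 265. The circle on this segment as diameter has centre (-4.5, 0) and r² = 265/4 = 66.25.
Check A: distance² to centre = 61.25 ≤ 66.25, so it lies inside.
All remaining points lie in this disk, and no smaller disk contains both endpoints, so this is the minimum enclosing circle.
Diameter = 2r = 2√(66.25) ≈ 16.279.

16.279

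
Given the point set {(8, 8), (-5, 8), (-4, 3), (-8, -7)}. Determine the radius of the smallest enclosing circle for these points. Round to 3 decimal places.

10.966

The minimum enclosing circle of a finite set is fixed by two of the points (as a diameter) or three (as a circumcircle).
The farthest pair is (8, 8)–(-8, -7) with squared distance 481. The circle on this segment as diameter has centre (0, 0.5) and r² = 481/4 = 120.25.
Check (-5, 8): distance² to centre = 81.25 ≤ 120.25, so it lies inside.
All remaining points lie in this disk, and no smaller disk contains both endpoints, so this is the minimum enclosing circle.
r = √(120.25) ≈ 10.966.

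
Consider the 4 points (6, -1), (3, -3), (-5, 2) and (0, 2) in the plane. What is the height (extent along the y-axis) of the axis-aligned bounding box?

max y = 2, min y = -3, so height = 5.

5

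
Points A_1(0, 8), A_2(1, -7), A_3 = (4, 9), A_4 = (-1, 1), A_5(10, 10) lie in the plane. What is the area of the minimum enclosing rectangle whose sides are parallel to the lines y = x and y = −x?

In coordinates u = x + y, v = x − y the rectangle is axis-aligned; the map (x,y)→(u,v) scales areas by 2.
u-values: 8, -6, 13, 0, 20; range = 20 − (-6) = 26.
v-values: -8, 8, -5, -2, 0; range = 8 − (-8) = 16.
Area = (26 × 16) / 2 = 208.

208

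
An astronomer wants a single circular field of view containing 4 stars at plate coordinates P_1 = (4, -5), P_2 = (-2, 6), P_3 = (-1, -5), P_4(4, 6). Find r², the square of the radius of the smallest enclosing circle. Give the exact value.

A smallest enclosing disk is always determined by at most three of the input points on its boundary.
The farthest pair is P_1–P_2 with squared distance 157. The circle on this segment as diameter has centre (1, 0.5) and r² = 157/4 = 39.25.
Check P_3: distance² to centre = 34.25 ≤ 39.25, so it lies inside.
All remaining points lie in this disk, and no smaller disk contains both endpoints, so this is the minimum enclosing circle.

39.25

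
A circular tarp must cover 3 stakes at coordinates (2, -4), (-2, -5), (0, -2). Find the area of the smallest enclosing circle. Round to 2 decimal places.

13.89

Call the three points A, B, C in the order given.
Side lengths²: AB² = 17, AC² = 8, BC² = 13.
Since AB² = 17 < 13 + 8 = 21, the triangle is acute, so the smallest enclosing circle is the circumcircle.
Circumcentre = (-0.1, -4.1), r² = 4.42.
Area = π·r² = π·4.42 ≈ 13.89.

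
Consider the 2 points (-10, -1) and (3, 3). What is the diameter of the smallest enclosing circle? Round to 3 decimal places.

13.601

The smallest circle enclosing two points has them as diameter endpoints.
Centre = midpoint = (-3.5, 1); r² = |(-10, -1)−(3, 3)|²/4 = 185/4 = 46.25.
Diameter = 2r = 2√(46.25) ≈ 13.601.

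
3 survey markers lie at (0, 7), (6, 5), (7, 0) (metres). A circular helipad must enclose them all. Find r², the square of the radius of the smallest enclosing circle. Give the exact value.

24.5

Call the three points A, B, C in the order given.
Side lengths²: AB² = 40, AC² = 98, BC² = 26.
Since AC² = 98 ≥ 40 + 26 = 66, the angle opposite AC is not acute, so the smallest enclosing circle has AC as diameter.
Centre = midpoint of AC = (3.5, 3.5), r² = 98/4 = 24.5.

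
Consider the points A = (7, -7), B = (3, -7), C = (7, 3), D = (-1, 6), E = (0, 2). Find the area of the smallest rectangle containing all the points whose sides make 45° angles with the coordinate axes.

In coordinates u = x + y, v = x − y the rectangle is axis-aligned; the map (x,y)→(u,v) scales areas by 2.
u-values: 0, -4, 10, 5, 2; range = 10 − (-4) = 14.
v-values: 14, 10, 4, -7, -2; range = 14 − (-7) = 21.
Area = (14 × 21) / 2 = 147.

147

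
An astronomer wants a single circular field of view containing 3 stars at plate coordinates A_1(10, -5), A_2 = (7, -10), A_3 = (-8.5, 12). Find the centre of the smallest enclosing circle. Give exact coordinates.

(-0.75, 1)

Side lengths²: A_1A_2² = 34, A_1A_3² = 631.25, A_2A_3² = 724.25.
Since A_2A_3² = 724.25 ≥ 631.25 + 34 = 665.25, the angle opposite A_2A_3 is not acute, so the smallest enclosing circle has A_2A_3 as diameter.
Centre = midpoint of A_2A_3 = (-0.75, 1), r² = 724.25/4 = 181.0625.
Centre = (-0.75, 1).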